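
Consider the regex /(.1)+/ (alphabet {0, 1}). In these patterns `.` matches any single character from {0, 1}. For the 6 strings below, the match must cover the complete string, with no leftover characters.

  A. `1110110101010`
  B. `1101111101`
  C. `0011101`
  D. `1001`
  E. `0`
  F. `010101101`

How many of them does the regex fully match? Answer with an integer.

A → no match — must end with `1`
B. `1101111101` → match
C. `0011101` → no match
D. `1001` → no match
E. `0` → no match — must end with `1`
F. `010101101` → no match
Total matched: 1

1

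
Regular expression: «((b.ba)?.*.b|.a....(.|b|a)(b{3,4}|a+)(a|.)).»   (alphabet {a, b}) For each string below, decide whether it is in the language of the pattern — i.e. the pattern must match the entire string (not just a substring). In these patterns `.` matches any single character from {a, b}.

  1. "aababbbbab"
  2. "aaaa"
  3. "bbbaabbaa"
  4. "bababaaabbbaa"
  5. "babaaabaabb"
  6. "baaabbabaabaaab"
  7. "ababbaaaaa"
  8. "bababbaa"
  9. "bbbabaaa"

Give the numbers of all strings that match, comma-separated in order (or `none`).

5

1 → no match
2 → no match
3 → no match
4 → no match
5 → match
6 → no match
7 → no match
8 → no match
9 → no match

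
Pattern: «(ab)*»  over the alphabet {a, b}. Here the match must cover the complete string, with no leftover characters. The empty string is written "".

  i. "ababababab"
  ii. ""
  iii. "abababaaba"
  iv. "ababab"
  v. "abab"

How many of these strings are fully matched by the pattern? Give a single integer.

i → match
ii → match
iii → no match
iv → match
v → match
Total matched: 4

4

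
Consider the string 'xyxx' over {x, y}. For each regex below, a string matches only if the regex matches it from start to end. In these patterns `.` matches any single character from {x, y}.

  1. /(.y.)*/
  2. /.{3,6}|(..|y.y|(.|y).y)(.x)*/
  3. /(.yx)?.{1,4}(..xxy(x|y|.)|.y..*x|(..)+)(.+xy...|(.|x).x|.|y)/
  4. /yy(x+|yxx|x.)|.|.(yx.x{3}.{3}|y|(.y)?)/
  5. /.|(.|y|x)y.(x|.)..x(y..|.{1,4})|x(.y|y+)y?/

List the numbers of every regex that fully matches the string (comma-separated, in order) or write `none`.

2, 3

1 → no match
2 → match
3 → match
4 → no match
5 → no match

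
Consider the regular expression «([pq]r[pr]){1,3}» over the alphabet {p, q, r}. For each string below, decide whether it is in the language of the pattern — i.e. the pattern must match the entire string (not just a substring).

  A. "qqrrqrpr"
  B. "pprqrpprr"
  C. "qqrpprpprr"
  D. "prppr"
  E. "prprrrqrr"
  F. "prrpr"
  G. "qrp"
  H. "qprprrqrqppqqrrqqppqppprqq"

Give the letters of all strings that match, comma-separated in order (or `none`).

G

A → no match
B → no match
C → no match
D → no match
E → no match
F → no match
G → match
H → no match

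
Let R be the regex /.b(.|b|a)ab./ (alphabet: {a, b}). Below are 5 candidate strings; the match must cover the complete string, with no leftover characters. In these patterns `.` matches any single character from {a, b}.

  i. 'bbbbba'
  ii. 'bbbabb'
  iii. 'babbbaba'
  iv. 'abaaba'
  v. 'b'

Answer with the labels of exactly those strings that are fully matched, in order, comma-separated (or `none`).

ii, iv

i → no match
ii → match
iii → no match
iv → match
v → no match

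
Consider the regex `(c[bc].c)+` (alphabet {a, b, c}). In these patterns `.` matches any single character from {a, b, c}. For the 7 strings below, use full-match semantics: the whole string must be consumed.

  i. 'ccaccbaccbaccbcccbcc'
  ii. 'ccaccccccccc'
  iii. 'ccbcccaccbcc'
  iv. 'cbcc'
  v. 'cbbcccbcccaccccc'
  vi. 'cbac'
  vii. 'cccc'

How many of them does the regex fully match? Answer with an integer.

i → match
ii → match
iii → match
iv → match
v → match
vi → match
vii → match
Total matched: 7

7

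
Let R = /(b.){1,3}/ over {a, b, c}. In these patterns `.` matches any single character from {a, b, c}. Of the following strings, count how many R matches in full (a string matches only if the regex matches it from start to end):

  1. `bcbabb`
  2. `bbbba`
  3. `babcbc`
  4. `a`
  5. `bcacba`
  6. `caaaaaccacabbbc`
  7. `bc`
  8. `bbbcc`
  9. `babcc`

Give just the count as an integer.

3

1. `bcbabb` → match
2. `bbbba` → no match
3. `babcbc` → match
4. `a` → no match — must start with `b`
5. `bcacba` → no match
6 → no match — must start with `b`
7. `bc` → match
8. `bbbcc` → no match
9. `babcc` → no match
Total matched: 3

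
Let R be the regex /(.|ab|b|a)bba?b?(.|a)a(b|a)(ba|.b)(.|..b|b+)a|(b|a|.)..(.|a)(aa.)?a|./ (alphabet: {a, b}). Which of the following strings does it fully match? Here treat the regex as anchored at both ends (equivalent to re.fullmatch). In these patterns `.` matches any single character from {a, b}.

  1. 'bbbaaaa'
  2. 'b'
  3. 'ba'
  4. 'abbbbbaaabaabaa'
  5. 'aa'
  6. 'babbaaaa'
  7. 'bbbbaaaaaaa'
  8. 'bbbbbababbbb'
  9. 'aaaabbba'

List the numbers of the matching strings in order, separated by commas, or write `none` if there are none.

2, 6

1 → no match
2 → match
3 → no match
4 → no match
5 → no match
6 → match
7 → no match
8 → no match
9 → no match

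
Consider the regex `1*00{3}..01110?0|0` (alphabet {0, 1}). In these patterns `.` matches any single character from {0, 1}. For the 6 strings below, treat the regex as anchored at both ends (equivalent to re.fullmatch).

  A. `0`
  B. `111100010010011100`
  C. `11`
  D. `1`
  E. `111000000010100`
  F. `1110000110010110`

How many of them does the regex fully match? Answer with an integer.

1

A → match
B → no match
C → no match — must end with `0`
D → no match — must end with `0`
E → no match
F → no match
Total matched: 1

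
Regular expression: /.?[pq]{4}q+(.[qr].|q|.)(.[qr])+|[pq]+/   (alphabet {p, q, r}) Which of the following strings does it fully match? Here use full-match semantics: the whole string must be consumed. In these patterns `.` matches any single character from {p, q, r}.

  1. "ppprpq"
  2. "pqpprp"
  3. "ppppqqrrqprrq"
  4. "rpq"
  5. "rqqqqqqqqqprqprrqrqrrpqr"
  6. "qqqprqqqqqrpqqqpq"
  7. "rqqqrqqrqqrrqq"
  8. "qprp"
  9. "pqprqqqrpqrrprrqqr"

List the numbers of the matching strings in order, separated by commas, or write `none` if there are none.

3

1 → no match
2 → no match
3 → match
4 → no match
5 → no match
6 → no match
7 → no match
8 → no match
9 → no match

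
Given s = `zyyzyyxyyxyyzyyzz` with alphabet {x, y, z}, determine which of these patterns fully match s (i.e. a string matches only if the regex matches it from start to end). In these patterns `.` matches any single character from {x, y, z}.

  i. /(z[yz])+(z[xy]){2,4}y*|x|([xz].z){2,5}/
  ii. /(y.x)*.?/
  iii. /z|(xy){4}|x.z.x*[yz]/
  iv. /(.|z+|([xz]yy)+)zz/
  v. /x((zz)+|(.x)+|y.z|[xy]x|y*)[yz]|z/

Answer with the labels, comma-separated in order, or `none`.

iv

i → no match
ii → no match
iii → no match
iv → match
v → no match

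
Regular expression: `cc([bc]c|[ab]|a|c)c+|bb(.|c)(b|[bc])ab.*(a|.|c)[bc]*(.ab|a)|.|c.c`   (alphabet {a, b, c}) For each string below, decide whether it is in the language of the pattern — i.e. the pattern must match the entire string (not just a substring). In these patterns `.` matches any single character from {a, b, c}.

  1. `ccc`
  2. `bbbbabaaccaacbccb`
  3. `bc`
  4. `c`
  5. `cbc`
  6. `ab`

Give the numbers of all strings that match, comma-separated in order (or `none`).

1 → match
2 → no match
3 → no match
4 → match
5 → match
6 → no match

1, 4, 5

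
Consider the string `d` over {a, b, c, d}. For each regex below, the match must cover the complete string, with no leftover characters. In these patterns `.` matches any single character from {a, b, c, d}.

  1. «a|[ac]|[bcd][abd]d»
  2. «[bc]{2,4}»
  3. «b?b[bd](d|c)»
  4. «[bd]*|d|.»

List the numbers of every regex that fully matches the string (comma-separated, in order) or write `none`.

4

1 → no match
2 → no match
3 → no match
4 → match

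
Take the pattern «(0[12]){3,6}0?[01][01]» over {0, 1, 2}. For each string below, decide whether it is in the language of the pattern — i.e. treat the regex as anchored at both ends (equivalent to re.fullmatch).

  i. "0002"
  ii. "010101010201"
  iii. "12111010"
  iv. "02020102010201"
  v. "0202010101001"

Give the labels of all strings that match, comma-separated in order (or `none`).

i. "0002" → no match
ii. "010101010201" → match
iii. "12111010" → no match — must start with "0"
iv → match
v → match

ii, iv, v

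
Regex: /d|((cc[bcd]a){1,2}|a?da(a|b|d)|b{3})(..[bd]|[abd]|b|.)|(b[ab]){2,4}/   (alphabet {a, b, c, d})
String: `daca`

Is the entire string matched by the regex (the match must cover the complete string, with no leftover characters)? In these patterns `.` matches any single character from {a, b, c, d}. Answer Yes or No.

No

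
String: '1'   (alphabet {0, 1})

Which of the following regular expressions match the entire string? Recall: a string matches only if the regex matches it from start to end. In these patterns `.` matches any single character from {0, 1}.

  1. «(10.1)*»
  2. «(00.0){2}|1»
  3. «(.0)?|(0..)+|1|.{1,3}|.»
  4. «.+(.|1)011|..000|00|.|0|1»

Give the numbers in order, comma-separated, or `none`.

1 → no match
2 → match
3 → match
4 → match

2, 3, 4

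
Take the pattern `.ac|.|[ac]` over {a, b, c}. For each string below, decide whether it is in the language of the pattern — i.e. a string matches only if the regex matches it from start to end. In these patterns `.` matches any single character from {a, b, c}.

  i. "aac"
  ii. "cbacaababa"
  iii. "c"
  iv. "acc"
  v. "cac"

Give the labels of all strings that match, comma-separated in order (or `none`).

i, iii, v

i → match
ii → no match
iii → match
iv → no match
v → match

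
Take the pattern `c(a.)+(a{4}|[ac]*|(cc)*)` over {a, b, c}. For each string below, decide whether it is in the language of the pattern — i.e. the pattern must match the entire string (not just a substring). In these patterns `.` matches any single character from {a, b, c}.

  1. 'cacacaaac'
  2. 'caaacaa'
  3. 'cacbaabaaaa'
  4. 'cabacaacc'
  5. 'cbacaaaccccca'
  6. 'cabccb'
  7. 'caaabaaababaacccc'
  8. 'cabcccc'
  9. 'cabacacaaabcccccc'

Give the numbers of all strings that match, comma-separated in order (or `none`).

1 → match
2 → match
3 → no match
4 → match
5 → no match — must start with 'ca'
6 → no match
7 → match
8 → match
9 → match

1, 2, 4, 7, 8, 9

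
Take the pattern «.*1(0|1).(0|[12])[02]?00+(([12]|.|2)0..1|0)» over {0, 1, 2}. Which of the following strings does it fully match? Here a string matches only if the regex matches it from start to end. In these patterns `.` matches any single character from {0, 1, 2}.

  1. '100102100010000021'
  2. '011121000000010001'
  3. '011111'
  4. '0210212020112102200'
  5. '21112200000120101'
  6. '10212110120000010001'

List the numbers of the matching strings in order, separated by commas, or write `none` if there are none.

2, 6

1 → no match
2 → match
3 → no match
4 → no match
5 → no match
6 → match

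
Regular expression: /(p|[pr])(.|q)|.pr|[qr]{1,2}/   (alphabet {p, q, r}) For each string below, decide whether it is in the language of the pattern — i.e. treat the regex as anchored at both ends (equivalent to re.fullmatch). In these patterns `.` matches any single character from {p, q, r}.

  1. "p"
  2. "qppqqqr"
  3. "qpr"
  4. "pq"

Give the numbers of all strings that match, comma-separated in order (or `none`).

1 → no match
2 → no match
3 → match
4 → match

3, 4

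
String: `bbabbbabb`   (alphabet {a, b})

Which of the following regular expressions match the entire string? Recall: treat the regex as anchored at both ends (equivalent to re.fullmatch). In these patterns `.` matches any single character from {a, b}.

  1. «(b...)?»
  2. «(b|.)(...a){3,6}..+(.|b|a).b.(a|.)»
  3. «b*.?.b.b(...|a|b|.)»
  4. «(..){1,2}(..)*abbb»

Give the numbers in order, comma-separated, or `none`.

1 → no match
2 → no match
3 → match
4 → no match — must end with `abbb`

3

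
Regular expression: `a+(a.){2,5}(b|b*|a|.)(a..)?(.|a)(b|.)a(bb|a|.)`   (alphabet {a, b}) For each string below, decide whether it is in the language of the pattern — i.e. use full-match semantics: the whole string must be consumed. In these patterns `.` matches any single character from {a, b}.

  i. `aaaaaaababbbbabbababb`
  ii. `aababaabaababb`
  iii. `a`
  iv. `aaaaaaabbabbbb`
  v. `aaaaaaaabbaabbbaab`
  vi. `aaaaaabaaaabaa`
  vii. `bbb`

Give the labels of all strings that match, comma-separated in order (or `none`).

i, ii, vi

i → match
ii → match
iii. `a` → no match
iv → no match
v → no match
vi → match
vii. `bbb` → no match — must start with `a`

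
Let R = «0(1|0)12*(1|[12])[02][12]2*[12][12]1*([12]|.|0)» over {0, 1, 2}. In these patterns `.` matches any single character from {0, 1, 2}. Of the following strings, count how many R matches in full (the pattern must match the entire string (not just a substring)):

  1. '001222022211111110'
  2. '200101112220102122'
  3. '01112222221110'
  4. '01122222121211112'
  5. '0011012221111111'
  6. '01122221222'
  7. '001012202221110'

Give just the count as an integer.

1 → match
2 → no match — must start with '0'
3 → match
4 → match
5 → match
6 → match
7 → no match
Total matched: 5

5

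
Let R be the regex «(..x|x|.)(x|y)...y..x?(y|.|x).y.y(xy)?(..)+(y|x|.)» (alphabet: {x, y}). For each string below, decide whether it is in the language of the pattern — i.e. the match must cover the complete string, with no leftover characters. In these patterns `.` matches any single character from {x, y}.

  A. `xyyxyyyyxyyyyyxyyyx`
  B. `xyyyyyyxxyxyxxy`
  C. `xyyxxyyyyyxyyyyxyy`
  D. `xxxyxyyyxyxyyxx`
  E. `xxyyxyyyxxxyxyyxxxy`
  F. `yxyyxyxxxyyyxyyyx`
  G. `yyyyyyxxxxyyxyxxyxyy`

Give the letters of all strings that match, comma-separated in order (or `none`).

A, E, F

A → match
B → no match
C → no match
D → no match
E → match
F → match
G → no match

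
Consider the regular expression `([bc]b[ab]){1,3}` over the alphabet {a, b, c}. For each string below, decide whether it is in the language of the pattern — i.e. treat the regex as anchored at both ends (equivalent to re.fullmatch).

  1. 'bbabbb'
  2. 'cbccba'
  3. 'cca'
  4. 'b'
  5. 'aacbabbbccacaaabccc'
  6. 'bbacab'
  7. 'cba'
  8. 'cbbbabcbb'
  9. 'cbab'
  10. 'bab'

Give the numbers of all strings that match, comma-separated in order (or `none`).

1, 7

1. 'bbabbb' → match
2. 'cbccba' → no match
3. 'cca' → no match
4. 'b' → no match
5 → no match
6. 'bbacab' → no match
7. 'cba' → match
8. 'cbbbabcbb' → no match
9. 'cbab' → no match
10. 'bab' → no match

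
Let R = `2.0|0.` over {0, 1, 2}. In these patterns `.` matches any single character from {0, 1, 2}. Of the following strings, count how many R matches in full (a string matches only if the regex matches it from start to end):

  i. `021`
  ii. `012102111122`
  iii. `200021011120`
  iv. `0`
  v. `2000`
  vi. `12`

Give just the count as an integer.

i → no match
ii → no match
iii → no match
iv → no match
v → no match
vi → no match
Total matched: 0

0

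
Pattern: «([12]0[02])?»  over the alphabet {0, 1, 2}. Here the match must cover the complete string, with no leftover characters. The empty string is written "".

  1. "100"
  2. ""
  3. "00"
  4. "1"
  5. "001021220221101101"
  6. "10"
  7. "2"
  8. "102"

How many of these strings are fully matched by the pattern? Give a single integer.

3

1 → match
2 → match
3 → no match
4 → no match
5 → no match
6 → no match
7 → no match
8 → match
Total matched: 3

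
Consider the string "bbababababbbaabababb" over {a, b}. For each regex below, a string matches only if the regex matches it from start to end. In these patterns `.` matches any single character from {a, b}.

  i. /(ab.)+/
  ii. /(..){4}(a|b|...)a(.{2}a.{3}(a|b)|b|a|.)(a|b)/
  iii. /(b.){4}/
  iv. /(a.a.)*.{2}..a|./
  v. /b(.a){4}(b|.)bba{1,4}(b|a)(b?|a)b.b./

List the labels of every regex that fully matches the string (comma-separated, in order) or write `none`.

i → no match — must start with "ab"
ii → no match
iii → no match
iv → no match
v → match

v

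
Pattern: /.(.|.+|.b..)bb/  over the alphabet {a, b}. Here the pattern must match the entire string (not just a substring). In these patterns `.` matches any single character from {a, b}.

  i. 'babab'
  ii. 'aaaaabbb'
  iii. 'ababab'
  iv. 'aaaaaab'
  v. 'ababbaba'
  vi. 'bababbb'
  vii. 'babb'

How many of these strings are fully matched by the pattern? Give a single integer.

i → no match — must end with 'bb'
ii → match
iii → no match — must end with 'bb'
iv → no match — must end with 'bb'
v → no match — must end with 'bb'
vi → match
vii → match
Total matched: 3

3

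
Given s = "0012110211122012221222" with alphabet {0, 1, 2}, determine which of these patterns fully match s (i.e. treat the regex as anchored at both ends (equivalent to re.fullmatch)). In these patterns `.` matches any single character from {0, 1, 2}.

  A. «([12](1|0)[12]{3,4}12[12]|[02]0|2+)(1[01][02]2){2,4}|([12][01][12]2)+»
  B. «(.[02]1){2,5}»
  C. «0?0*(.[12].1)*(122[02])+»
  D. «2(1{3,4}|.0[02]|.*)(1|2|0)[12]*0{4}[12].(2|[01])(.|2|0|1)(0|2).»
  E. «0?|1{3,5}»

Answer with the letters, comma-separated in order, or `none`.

A → no match
B → no match — must end with "1"
C → match
D → no match — must start with "2"
E → no match

C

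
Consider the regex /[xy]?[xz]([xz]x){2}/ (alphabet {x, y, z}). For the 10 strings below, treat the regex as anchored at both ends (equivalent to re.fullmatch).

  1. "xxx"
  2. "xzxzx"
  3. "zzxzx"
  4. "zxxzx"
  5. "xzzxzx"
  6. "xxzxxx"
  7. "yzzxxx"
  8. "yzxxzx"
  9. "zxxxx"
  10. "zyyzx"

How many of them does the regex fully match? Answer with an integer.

1 → no match
2 → match
3 → match
4 → match
5 → match
6 → match
7 → match
8 → match
9 → match
10 → no match
Total matched: 8

8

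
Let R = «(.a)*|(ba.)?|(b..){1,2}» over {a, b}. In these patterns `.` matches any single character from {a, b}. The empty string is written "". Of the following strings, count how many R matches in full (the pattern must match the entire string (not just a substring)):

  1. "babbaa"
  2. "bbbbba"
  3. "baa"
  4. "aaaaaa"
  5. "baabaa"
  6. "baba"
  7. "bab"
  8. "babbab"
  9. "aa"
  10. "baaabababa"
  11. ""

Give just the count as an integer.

11

1 → match
2 → match
3 → match
4 → match
5 → match
6 → match
7 → match
8 → match
9 → match
10 → match
11 → match
Total matched: 11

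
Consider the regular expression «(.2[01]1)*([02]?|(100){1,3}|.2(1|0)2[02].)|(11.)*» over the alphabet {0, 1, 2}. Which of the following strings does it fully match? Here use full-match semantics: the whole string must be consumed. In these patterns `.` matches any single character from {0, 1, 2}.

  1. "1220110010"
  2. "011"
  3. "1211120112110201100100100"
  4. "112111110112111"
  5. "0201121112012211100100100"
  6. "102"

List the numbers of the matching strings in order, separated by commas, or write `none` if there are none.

3, 4, 5

1 → no match
2 → no match
3 → match
4 → match
5 → match
6 → no match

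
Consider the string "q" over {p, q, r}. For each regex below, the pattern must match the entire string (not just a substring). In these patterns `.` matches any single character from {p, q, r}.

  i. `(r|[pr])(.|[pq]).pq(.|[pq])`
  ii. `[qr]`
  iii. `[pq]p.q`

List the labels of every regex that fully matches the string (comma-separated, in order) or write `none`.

i → no match
ii → match
iii → no match

ii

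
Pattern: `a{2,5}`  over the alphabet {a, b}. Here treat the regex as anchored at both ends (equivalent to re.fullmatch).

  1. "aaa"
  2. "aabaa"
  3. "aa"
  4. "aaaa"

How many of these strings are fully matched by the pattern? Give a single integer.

3

1 → match
2 → no match
3 → match
4 → match
Total matched: 3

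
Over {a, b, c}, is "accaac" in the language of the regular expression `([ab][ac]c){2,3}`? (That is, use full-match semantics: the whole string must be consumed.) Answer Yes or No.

Yes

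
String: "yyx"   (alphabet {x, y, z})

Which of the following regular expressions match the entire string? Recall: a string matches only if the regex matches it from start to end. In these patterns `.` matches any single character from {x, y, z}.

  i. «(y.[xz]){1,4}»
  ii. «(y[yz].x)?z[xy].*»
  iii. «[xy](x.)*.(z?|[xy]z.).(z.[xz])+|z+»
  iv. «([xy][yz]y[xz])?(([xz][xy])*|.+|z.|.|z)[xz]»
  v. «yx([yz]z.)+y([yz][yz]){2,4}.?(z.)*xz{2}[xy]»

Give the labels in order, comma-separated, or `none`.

i → match
ii → no match
iii → no match
iv → match
v → no match — must start with "yx"

i, iv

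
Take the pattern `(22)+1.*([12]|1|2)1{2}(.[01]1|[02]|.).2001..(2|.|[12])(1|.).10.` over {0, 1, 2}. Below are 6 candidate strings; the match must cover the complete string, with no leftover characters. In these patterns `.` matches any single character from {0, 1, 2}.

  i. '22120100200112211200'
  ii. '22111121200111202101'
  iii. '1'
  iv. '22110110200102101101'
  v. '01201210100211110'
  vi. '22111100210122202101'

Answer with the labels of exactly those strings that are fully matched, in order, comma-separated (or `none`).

i → no match
ii → match
iii → no match — must start with '22'
iv → no match
v → no match — must start with '22'
vi → no match

ii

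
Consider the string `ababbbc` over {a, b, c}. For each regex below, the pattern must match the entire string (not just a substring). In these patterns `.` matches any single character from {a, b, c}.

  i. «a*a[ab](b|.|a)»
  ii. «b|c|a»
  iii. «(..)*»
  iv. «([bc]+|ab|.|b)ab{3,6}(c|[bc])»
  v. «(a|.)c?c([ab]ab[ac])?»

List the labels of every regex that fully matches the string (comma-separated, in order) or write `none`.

iv

i → no match
ii → no match
iii → no match
iv → match
v → no match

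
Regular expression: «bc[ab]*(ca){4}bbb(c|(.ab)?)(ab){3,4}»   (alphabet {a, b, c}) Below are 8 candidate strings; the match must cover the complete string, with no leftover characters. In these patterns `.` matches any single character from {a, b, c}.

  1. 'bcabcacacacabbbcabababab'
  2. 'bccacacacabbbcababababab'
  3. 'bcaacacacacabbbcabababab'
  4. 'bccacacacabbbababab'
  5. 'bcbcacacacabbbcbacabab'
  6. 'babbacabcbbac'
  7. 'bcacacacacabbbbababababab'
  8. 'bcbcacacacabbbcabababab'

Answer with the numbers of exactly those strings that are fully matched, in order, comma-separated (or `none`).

1 → match
2 → match
3 → match
4 → match
5 → no match
6 → no match — must start with 'bc'
7 → match
8 → match

1, 2, 3, 4, 7, 8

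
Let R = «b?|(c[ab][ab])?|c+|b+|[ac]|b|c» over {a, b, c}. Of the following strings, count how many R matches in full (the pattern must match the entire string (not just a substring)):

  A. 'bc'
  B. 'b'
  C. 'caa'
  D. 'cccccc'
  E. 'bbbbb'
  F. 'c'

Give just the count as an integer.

5

A → no match
B → match
C → match
D → match
E → match
F → match
Total matched: 5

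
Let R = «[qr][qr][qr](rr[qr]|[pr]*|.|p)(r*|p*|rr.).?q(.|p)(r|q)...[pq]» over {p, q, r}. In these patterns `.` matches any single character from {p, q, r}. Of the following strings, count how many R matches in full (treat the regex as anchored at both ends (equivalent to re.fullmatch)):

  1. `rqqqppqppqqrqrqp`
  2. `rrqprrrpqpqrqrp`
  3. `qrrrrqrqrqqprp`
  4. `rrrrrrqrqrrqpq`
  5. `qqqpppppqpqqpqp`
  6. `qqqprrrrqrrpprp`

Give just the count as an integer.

1 → no match
2 → match
3 → match
4 → no match
5 → match
6 → match
Total matched: 4

4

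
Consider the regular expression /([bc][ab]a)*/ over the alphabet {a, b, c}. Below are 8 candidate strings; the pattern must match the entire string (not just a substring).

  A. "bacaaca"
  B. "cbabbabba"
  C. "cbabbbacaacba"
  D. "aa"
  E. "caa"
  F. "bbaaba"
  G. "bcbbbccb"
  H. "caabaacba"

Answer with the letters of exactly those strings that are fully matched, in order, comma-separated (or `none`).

B, E, H

A → no match
B → match
C → no match
D → no match
E → match
F → no match
G → no match
H → match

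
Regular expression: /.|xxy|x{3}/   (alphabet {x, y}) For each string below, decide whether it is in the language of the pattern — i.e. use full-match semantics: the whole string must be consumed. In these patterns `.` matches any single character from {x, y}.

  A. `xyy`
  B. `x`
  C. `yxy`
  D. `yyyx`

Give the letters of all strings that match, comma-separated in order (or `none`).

B

A → no match
B → match
C → no match
D → no match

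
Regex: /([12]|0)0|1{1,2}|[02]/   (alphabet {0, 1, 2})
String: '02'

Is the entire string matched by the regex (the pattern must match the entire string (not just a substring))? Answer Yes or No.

No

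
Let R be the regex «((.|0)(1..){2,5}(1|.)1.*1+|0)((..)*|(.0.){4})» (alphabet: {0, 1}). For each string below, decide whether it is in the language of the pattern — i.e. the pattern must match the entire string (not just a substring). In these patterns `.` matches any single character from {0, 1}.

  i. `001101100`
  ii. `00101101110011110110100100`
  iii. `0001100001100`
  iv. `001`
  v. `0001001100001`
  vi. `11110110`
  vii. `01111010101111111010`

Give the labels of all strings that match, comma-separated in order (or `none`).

i. `001101100` → match
ii → no match
iii → match
iv. `001` → match
v → match
vi. `11110110` → no match
vii → match

i, iii, iv, v, vii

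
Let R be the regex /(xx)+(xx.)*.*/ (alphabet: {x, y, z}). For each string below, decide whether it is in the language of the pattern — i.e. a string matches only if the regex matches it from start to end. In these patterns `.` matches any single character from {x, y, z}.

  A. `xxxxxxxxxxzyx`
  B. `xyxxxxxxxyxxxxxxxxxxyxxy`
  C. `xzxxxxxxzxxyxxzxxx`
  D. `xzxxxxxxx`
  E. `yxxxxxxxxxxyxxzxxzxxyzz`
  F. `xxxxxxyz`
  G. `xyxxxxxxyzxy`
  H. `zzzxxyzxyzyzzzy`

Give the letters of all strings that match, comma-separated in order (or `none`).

A → match
B → no match — must start with `xx`
C → no match — must start with `xx`
D. `xzxxxxxxx` → no match — must start with `xx`
E → no match — must start with `xx`
F. `xxxxxxyz` → match
G. `xyxxxxxxyzxy` → no match — must start with `xx`
H → no match — must start with `xx`

A, F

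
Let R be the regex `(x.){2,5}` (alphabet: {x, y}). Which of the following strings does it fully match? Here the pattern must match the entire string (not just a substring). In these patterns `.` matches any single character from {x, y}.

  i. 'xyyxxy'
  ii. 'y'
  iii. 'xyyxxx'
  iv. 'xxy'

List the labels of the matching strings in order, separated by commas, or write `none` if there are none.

none

i → no match
ii → no match — must start with 'x'
iii → no match
iv → no match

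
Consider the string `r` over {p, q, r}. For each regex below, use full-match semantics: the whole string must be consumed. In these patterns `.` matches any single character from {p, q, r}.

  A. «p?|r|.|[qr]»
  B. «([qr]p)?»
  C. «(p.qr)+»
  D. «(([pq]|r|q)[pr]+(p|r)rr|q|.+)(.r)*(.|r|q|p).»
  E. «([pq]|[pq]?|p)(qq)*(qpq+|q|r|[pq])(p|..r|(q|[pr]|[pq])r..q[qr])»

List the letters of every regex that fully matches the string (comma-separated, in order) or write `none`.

A → match
B → no match
C → no match — must start with `p`
D → no match
E → no match

A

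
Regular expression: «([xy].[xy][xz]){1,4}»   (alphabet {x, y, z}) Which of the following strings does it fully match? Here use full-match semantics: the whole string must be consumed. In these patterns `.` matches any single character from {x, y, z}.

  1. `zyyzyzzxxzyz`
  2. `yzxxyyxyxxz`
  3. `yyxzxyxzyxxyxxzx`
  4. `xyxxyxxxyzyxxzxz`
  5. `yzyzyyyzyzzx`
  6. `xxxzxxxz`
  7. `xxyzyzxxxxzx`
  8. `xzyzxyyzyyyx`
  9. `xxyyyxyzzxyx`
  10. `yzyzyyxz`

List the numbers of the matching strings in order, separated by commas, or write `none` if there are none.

1 → no match
2 → no match
3 → no match
4 → match
5 → no match
6 → match
7 → no match
8 → match
9 → no match
10 → match

4, 6, 8, 10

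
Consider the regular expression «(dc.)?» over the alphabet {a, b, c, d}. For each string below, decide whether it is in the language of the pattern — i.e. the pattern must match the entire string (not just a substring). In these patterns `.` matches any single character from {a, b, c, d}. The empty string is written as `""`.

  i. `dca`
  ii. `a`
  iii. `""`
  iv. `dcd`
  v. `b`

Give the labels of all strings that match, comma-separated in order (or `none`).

i. `dca` → match
ii. `a` → no match
iii. `""` → match
iv. `dcd` → match
v. `b` → no match

i, iii, iv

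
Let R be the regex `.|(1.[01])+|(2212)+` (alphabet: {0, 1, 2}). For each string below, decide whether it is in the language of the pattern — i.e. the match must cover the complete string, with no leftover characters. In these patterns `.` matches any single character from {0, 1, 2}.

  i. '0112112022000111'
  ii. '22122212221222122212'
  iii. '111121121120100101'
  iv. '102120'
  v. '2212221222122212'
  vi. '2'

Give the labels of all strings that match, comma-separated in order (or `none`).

i → no match
ii → match
iii → match
iv. '102120' → no match
v → match
vi. '2' → match

ii, iii, v, vi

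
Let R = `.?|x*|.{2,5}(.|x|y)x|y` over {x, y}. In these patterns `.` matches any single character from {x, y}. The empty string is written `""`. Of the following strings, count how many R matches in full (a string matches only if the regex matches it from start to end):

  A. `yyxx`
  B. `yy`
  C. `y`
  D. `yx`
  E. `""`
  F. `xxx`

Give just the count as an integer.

4

A. `yyxx` → match
B. `yy` → no match
C. `y` → match
D. `yx` → no match
E. `""` → match
F. `xxx` → match
Total matched: 4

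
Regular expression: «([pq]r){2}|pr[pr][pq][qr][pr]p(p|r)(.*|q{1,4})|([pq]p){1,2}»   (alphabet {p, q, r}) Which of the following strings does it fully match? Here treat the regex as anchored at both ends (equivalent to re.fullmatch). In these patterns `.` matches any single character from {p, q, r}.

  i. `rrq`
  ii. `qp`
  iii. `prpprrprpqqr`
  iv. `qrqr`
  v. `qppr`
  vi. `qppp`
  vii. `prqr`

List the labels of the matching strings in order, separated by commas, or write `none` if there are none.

ii, iii, iv, vi, vii

i → no match
ii → match
iii → match
iv → match
v → no match
vi → match
vii → match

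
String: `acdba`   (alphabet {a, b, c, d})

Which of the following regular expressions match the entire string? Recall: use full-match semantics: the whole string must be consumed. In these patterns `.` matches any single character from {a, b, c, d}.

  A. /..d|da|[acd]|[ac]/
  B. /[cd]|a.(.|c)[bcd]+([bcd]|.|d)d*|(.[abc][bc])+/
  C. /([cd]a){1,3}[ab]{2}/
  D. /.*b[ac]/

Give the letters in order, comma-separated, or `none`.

A → no match
B → match
C → no match
D → match

B, D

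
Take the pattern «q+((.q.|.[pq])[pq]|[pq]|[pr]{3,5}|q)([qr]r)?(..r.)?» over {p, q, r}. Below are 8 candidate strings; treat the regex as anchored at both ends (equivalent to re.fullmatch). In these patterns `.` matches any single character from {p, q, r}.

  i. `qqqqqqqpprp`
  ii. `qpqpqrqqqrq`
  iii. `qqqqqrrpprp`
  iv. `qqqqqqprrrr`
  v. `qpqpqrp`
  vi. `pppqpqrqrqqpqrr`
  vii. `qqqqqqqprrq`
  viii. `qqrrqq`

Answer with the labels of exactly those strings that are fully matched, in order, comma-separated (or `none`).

i, iii, iv, vii

i → match
ii → no match
iii → match
iv → match
v → no match
vi → no match — must start with `q`
vii → match
viii → no match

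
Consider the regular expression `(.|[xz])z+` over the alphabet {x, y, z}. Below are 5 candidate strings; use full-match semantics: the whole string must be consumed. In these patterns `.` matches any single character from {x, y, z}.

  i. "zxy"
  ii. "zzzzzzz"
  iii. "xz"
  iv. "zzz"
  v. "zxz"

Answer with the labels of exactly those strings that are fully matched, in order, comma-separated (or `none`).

ii, iii, iv

i. "zxy" → no match — must end with "z"
ii. "zzzzzzz" → match
iii. "xz" → match
iv. "zzz" → match
v. "zxz" → no match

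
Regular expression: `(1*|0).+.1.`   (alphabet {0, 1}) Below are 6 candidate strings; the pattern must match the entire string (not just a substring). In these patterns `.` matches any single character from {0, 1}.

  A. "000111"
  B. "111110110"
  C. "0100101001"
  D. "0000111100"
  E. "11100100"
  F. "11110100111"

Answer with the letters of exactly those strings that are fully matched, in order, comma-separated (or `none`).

A, B, F

A → match
B → match
C → no match
D → no match
E → no match
F → match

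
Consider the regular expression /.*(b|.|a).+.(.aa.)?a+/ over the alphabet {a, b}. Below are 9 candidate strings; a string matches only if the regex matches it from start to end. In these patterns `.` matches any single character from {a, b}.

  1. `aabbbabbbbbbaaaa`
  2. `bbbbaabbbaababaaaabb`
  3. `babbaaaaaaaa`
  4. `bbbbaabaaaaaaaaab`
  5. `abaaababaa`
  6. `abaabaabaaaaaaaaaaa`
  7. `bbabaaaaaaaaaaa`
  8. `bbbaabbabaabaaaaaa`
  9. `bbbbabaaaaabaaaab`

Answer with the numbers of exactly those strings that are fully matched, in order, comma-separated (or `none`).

1, 3, 5, 6, 7, 8

1 → match
2 → no match — must end with `a`
3 → match
4 → no match — must end with `a`
5 → match
6 → match
7 → match
8 → match
9 → no match — must end with `a`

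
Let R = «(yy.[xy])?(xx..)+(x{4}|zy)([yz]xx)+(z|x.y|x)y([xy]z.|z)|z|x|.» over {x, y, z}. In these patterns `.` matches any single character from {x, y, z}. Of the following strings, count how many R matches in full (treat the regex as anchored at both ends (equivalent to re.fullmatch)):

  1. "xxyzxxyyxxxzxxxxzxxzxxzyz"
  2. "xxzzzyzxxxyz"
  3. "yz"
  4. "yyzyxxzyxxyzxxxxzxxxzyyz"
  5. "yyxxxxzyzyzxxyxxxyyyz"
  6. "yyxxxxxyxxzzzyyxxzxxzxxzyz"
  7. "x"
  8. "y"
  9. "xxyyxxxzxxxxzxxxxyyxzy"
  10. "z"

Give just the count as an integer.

1 → match
2. "xxzzzyzxxxyz" → match
3. "yz" → no match
4 → match
5 → match
6 → match
7. "x" → match
8. "y" → match
9 → match
10. "z" → match
Total matched: 9

9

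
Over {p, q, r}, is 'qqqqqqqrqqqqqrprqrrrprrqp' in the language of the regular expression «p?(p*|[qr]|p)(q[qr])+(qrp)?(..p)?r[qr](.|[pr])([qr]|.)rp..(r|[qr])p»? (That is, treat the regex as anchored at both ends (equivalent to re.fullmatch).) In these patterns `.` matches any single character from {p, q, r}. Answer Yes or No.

Yes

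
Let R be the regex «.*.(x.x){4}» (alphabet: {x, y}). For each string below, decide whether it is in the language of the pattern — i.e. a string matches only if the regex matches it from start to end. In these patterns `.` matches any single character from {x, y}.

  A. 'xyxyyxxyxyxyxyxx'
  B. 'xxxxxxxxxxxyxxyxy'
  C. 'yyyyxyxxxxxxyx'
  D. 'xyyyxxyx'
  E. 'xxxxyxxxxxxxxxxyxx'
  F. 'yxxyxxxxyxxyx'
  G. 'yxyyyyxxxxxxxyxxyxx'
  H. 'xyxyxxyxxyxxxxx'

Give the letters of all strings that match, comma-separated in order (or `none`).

none

A → no match
B → no match — must end with 'x'
C → no match
D. 'xyyyxxyx' → no match
E → no match
F → no match
G → no match
H → no match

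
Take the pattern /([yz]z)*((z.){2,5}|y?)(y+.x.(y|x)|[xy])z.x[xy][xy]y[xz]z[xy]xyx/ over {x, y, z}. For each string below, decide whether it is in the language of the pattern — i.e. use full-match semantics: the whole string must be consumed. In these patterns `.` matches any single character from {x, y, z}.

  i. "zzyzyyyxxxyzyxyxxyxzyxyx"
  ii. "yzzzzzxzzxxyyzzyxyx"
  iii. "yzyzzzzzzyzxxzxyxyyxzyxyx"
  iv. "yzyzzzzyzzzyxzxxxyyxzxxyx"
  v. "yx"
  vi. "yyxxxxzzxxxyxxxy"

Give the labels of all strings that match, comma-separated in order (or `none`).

ii, iv

i → no match
ii → match
iii → no match
iv → match
v → no match — must end with "xyx"
vi → no match — must end with "xyx"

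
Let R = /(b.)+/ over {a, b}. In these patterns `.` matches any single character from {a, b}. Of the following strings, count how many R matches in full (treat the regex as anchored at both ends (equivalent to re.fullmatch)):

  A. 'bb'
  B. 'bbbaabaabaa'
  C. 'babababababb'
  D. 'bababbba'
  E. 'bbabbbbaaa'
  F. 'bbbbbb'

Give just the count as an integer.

4

A → match
B → no match
C → match
D → match
E → no match
F → match
Total matched: 4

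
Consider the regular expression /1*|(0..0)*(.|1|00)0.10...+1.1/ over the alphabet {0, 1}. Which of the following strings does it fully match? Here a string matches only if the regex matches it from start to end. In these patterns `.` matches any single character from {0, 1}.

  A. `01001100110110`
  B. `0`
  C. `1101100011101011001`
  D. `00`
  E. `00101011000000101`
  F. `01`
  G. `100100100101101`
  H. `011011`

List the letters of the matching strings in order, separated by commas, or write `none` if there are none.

E, G

A → no match
B → no match
C → no match
D → no match
E → match
F → no match
G → match
H → no match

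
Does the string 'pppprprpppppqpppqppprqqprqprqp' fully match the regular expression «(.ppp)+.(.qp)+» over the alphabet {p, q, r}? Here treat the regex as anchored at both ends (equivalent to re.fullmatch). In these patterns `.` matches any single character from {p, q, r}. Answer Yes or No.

No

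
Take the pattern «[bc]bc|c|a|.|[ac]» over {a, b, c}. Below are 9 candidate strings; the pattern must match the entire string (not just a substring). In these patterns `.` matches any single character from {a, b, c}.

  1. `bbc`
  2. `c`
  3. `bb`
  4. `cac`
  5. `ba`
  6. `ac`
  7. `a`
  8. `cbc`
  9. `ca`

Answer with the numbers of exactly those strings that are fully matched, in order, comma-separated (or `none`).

1 → match
2 → match
3 → no match
4 → no match
5 → no match
6 → no match
7 → match
8 → match
9 → no match

1, 2, 7, 8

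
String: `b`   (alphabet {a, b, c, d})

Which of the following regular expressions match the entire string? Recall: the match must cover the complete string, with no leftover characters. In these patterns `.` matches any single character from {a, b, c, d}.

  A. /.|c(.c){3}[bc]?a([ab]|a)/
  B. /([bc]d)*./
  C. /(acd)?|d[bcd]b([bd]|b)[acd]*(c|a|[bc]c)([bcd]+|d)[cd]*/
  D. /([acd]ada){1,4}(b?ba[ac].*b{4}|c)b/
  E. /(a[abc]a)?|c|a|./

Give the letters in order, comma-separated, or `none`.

A → match
B → match
C → no match
D → no match
E → match

A, B, E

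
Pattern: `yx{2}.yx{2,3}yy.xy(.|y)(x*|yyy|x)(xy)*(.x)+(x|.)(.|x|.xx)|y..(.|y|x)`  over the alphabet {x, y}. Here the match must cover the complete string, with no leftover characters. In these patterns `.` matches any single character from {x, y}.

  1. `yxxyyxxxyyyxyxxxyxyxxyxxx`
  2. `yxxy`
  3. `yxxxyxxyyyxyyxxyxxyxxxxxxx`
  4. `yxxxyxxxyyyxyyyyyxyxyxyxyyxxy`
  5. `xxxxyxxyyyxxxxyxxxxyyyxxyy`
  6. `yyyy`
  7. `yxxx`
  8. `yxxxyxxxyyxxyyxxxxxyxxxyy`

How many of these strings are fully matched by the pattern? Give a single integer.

7

1 → match
2 → match
3 → match
4 → match
5 → no match
6 → match
7 → match
8 → match
Total matched: 7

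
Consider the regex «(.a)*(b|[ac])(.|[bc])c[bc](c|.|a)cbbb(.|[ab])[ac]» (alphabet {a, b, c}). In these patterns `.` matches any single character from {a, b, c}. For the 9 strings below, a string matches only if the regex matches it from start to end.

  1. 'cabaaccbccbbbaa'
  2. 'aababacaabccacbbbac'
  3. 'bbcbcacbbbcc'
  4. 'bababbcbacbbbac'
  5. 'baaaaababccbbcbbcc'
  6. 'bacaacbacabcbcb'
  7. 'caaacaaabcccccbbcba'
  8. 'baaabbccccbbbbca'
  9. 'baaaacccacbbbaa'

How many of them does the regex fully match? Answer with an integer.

1 → match
2 → match
3. 'bbcbcacbbbcc' → no match
4 → match
5 → no match
6 → no match
7 → no match
8 → no match
9 → match
Total matched: 4

4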